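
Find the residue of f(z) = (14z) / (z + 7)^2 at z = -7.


Step 1: Pole of order 2 at z = -7
Step 2: Res = lim d/dz [(z + 7)^2 * f(z)] as z -> -7
Step 3: (z + 7)^2 * f(z) = 14z
Step 4: d/dz[14z] = 14

14


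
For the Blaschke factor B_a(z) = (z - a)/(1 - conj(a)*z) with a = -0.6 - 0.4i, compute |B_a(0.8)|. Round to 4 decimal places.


Step 1: Numerator z0 - a = 0.8 - (-0.6 - 0.4i) = 1.4 + 0.4i
Step 2: Denominator 1 - conj(a)*z0 = 1 - (-0.6 + 0.4i)*0.8 = 1.48 - 0.32i
Step 3: |z0 - a|^2 = 1.4^2 + 0.4^2 = 2.12; |1 - conj(a)*z0|^2 = 1.48^2 + (-0.32)^2 = 2.2928
Step 4: |B_a(0.8)| = sqrt(2.12 / 2.2928) = sqrt(0.924634)
Step 5: = 0.9616

0.9616


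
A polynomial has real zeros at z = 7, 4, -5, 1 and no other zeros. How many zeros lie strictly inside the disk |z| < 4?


Step 1: Check each root:
  z = 7: |7| = 7 >= 4
  z = 4: |4| = 4 >= 4
  z = -5: |-5| = 5 >= 4
  z = 1: |1| = 1 < 4
Step 2: Count = 1

1


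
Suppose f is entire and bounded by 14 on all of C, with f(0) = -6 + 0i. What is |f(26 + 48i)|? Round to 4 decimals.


Step 1: By Liouville's theorem, a bounded entire function is constant.
Step 2: f(z) = f(0) = -6 + 0i for all z.
Step 3: |f(w)| = |-6 + 0i| = sqrt(36 + 0)
Step 4: = 6.0

6.0


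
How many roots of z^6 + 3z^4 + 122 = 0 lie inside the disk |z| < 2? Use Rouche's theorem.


Step 1: On |z| = 2 the three terms have sizes |z^6| = 2^6 = 64, |3z^4| = 3*2^4 = 48, |122| = 122
Step 2: The dominant term is g(z) = 122; let h(z) = z^6 + 3z^4 so f = g + h
Step 3: On |z| = 2: |g| = 122 and |h| <= 64 + 48 = 112
Step 4: Since 122 > 112, |h| < |g| on |z| = 2, so by Rouche f has the same number of zeros as g inside |z| < 2
Step 5: g(z) = 122 is a nonzero constant with no zeros inside |z| < 2. Answer = 0

0


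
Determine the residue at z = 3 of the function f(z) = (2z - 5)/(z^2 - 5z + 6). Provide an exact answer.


Step 1: Q(z) = z^2 - 5z + 6 = (z - 3)(z - 2)
Step 2: Q'(z) = 2z - 5
Step 3: Q'(3) = 1, P(3) = 1
Step 4: Res = P(3)/Q'(3) = 1/1 = 1

1


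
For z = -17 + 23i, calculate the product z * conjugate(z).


Step 1: conj(z) = -17 - 23i
Step 2: z * conj(z) = (-17)^2 + 23^2
Step 3: = 289 + 529 = 818

818


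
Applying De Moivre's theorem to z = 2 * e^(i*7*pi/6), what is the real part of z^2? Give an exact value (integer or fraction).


Step 1: By De Moivre's theorem, z^2 = 2^2 * e^(i*2*7*pi/6) = 4 * (cos(7*pi/3) + i*sin(7*pi/3))
Step 2: |z|^2 = 2^2 = 4
Step 3: Reduce the angle mod 2*pi: 7*pi/3 - 2*pi = pi/3
Step 4: cos(pi/3) = 1/2
Step 5: Re(z^2) = 4 * 1/2 = 2

2


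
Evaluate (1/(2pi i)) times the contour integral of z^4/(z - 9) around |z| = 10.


Step 1: f(z) = z^4, a = 9 is inside |z| = 10
Step 2: By Cauchy integral formula: (1/(2pi*i)) * integral = f(a)
Step 3: f(9) = 9^4 = 6561

6561


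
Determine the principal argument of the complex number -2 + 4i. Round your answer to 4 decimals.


Step 1: z = -2 + 4i
Step 2: arg(z) = atan2(4, -2)
Step 3: arg(z) = 2.0344

2.0344


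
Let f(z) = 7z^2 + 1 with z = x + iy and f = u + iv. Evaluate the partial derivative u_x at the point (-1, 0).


Step 1: f(z) = 7(x+iy)^2 + 1
Step 2: u = 7(x^2 - y^2) + 1
Step 3: u_x = 14x + 0
Step 4: At (-1, 0): u_x = -14 + 0 = -14

-14


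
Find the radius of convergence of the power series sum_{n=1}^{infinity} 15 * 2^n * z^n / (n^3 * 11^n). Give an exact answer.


Step 1: General term a_n = 15 * 2^n / (n^3 * 11^n)
Step 2: By the root test, |a_n|^(1/n) = 15^(1/n) * 2 / (n^(3/n) * 11) -> 2/11 as n -> infinity (since 15^(1/n) -> 1 and n^(3/n) -> 1)
Step 3: R = 1/lim|a_n|^(1/n) = 11/2

11/2


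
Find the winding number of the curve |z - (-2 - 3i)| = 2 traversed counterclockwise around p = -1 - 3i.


Step 1: Center c = (-2, -3), radius = 2
Step 2: |p - c|^2 = 1^2 + 0^2 = 1
Step 3: r^2 = 4
Step 4: |p-c| < r so winding number = 1

1


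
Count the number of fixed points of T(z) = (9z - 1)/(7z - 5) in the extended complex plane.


Step 1: Fixed points satisfy T(z) = z
Step 2: 7z^2 - 14z + 1 = 0
Step 3: Discriminant = (-14)^2 - 4*7*1 = 168
Step 4: Number of fixed points = 2

2


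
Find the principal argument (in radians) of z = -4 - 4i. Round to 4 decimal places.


Step 1: z = -4 - 4i
Step 2: arg(z) = atan2(-4, -4)
Step 3: arg(z) = -2.3562

-2.3562


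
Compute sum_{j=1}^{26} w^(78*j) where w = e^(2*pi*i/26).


Step 1: The sum sum_{j=1}^{n} w^(k*j) equals n if n | k, else 0.
Step 2: Here n = 26, k = 78
Step 3: Does n divide k? 26 | 78 -> True
Step 4: Sum = 26

26


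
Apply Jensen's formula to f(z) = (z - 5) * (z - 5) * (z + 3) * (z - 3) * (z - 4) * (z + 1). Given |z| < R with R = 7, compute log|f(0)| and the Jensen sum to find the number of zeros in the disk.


Jensen's formula: (1/2pi)*integral log|f(Re^it)|dt = log|f(0)| + sum_{|a_k|<R} log(R/|a_k|)
Step 1: f(0) = (-5) * (-5) * 3 * (-3) * (-4) * 1 = 900
Step 2: log|f(0)| = log|5| + log|5| + log|-3| + log|3| + log|4| + log|-1| = 6.8024
Step 3: Zeros inside |z| < 7: 5, 5, -3, 3, 4, -1
Step 4: Jensen sum = log(7/5) + log(7/5) + log(7/3) + log(7/3) + log(7/4) + log(7/1) = 4.8731
Step 5: n(R) = number of terms in the Jensen sum = count of zeros inside |z| < 7 = 6

6


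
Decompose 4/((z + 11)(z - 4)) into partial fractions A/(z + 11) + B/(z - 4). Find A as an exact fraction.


Step 1: Multiply both sides by (z + 11) and set z = -11
Step 2: A = 4 / (-11 - 4)
Step 3: A = 4 / (-15)
Step 4: A = -4/15

-4/15


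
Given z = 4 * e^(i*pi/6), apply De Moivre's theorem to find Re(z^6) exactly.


Step 1: By De Moivre's theorem, z^6 = 4^6 * e^(i*6*pi/6) = 4096 * (cos(pi) + i*sin(pi))
Step 2: |z|^6 = 4^6 = 4096
Step 3: The angle pi already lies in [0, 2*pi)
Step 4: cos(pi) = -1
Step 5: Re(z^6) = 4096 * (-1) = -4096

-4096


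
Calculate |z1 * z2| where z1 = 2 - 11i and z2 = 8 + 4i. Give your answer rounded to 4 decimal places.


Step 1: |z1| = sqrt(2^2 + (-11)^2) = sqrt(125)
Step 2: |z2| = sqrt(8^2 + 4^2) = sqrt(80)
Step 3: |z1*z2| = |z1|*|z2| = sqrt(125) * sqrt(80) = sqrt(125 * 80) = sqrt(10000)
Step 4: = 100.0

100.0


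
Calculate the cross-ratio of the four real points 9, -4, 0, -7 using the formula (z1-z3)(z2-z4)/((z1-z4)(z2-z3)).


Step 1: (z1-z3)(z2-z4) = 9 * 3 = 27
Step 2: (z1-z4)(z2-z3) = 16 * (-4) = -64
Step 3: Cross-ratio = -27/64 = -27/64

-27/64


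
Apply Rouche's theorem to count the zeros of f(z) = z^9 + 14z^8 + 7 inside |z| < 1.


Step 1: On |z| = 1 the three terms have sizes |z^9| = 1^9 = 1, |14z^8| = 14*1^8 = 14, |7| = 7
Step 2: The dominant term is g(z) = 14z^8; let h(z) = z^9 + 7 so f = g + h
Step 3: On |z| = 1: |g| = 14 and |h| <= 1 + 7 = 8
Step 4: Since 14 > 8, |h| < |g| on |z| = 1, so by Rouche f has the same number of zeros as g inside |z| < 1
Step 5: g(z) = 14z^8 has 8 zeros (at the origin, multiplicity 8) inside |z| < 1. Answer = 8

8


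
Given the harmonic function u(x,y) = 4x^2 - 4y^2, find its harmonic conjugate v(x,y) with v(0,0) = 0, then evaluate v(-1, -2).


Step 1: v_x = -u_y = 8y + 0
Step 2: v_y = u_x = 8x + 0
Step 3: v = 8xy + C
Step 4: v(0,0) = 0 => C = 0
Step 5: v(-1, -2) = 16

16


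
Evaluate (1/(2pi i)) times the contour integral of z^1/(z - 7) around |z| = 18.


Step 1: f(z) = z^1, a = 7 is inside |z| = 18
Step 2: By Cauchy integral formula: (1/(2pi*i)) * integral = f(a)
Step 3: f(7) = 7^1 = 7

7


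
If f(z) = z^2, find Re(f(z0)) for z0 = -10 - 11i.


Step 1: z0 = -10 - 11i
Step 2: z0^2 = (-10)^2 - (-11)^2 + 220i
Step 3: real part = 100 - 121 = -21

-21


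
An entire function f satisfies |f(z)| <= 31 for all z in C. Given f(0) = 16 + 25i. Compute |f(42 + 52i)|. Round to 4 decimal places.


Step 1: By Liouville's theorem, a bounded entire function is constant.
Step 2: f(z) = f(0) = 16 + 25i for all z.
Step 3: |f(w)| = |16 + 25i| = sqrt(256 + 625)
Step 4: = 29.6816

29.6816


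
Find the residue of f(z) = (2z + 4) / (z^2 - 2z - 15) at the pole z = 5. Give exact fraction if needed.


Step 1: Q(z) = z^2 - 2z - 15 = (z - 5)(z + 3)
Step 2: Q'(z) = 2z - 2
Step 3: Q'(5) = 8, P(5) = 14
Step 4: Res = P(5)/Q'(5) = 14/8 = 7/4

7/4


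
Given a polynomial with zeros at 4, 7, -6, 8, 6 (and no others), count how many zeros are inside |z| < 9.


Step 1: Check each root:
  z = 4: |4| = 4 < 9
  z = 7: |7| = 7 < 9
  z = -6: |-6| = 6 < 9
  z = 8: |8| = 8 < 9
  z = 6: |6| = 6 < 9
Step 2: Count = 5

5


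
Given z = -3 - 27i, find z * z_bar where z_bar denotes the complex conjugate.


Step 1: conj(z) = -3 + 27i
Step 2: z * conj(z) = (-3)^2 + (-27)^2
Step 3: = 9 + 729 = 738

738


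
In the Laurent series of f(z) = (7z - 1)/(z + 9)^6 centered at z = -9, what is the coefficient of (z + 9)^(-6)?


Step 1: Write the numerator in powers of (z + 9): 7z - 1 = 7(z + 9) + (7*(-9) - 1) = 7(z + 9) - 64
Step 2: Divide by (z + 9)^6: f(z) = -64(z + 9)^(-6) + 7(z + 9)^(-5)
Step 3: This finite sum is the Laurent series of f about z = -9.
Step 4: Coefficient of (z + 9)^(-6) = 7*(-9) - 1 = -64

-64


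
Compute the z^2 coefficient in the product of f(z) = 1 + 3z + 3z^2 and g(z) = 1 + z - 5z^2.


Step 1: z^2 term in f*g comes from: (1)*(-5z^2) + (3z)*(z) + (3z^2)*(1)
Step 2: = -5 + 3 + 3
Step 3: = 1

1


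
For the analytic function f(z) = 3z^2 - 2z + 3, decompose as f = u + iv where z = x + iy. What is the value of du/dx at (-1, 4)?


Step 1: f(z) = 3(x+iy)^2 - 2(x+iy) + 3
Step 2: u = 3(x^2 - y^2) - 2x + 3
Step 3: u_x = 6x - 2
Step 4: At (-1, 4): u_x = -6 - 2 = -8

-8


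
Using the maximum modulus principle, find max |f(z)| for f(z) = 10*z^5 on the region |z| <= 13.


Step 1: On |z| = 13, |f(z)| = 10 * |z|^5 = 10 * 13^5
Step 2: By maximum modulus principle, maximum is on boundary.
Step 3: Maximum = 10 * 371293 = 3712930

3712930


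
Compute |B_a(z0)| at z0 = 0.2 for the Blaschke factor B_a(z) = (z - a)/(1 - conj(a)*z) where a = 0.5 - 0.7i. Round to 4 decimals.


Step 1: Numerator z0 - a = 0.2 - (0.5 - 0.7i) = -0.3 + 0.7i
Step 2: Denominator 1 - conj(a)*z0 = 1 - (0.5 + 0.7i)*0.2 = 0.9 - 0.14i
Step 3: |z0 - a|^2 = (-0.3)^2 + 0.7^2 = 0.58; |1 - conj(a)*z0|^2 = 0.9^2 + (-0.14)^2 = 0.8296
Step 4: |B_a(0.2)| = sqrt(0.58 / 0.8296) = sqrt(0.699132)
Step 5: = 0.8361

0.8361


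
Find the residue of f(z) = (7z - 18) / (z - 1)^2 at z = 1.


Step 1: Pole of order 2 at z = 1
Step 2: Res = lim d/dz [(z - 1)^2 * f(z)] as z -> 1
Step 3: (z - 1)^2 * f(z) = 7z - 18
Step 4: d/dz[7z - 18] = 7

7


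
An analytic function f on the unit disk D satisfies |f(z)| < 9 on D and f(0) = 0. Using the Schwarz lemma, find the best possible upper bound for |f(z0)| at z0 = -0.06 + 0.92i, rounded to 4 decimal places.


Step 1: g = f/9 maps D -> D with g(0) = 0, so by the Schwarz lemma |g(z)| <= |z|, i.e. |f(z)| <= 9|z|; this is sharp (f(z) = 9z).
Step 2: |z0|^2 = (-0.06)^2 + 0.92^2 = 0.85
Step 3: |z0| = sqrt(0.85) = 0.921954
Step 4: Best bound = 9 * |z0| = 9 * 0.921954 = 8.2976

8.2976


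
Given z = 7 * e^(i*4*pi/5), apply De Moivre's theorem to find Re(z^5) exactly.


Step 1: By De Moivre's theorem, z^5 = 7^5 * e^(i*5*4*pi/5) = 16807 * (cos(4*pi) + i*sin(4*pi))
Step 2: |z|^5 = 7^5 = 16807
Step 3: Reduce the angle mod 2*pi: 4*pi - 4*pi = 0
Step 4: cos(0) = 1
Step 5: Re(z^5) = 16807 * 1 = 16807

16807


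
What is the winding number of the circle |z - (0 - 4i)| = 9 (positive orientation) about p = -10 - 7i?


Step 1: Center c = (0, -4), radius = 9
Step 2: |p - c|^2 = (-10)^2 + (-3)^2 = 109
Step 3: r^2 = 81
Step 4: |p-c| > r so winding number = 0

0


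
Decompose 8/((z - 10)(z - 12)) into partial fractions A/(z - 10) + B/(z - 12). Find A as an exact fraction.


Step 1: Multiply both sides by (z - 10) and set z = 10
Step 2: A = 8 / (10 - 12)
Step 3: A = 8 / (-2)
Step 4: A = -4

-4


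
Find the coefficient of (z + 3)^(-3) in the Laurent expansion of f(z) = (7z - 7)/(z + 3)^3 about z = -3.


Step 1: Write the numerator in powers of (z + 3): 7z - 7 = 7(z + 3) + (7*(-3) - 7) = 7(z + 3) - 28
Step 2: Divide by (z + 3)^3: f(z) = -28(z + 3)^(-3) + 7(z + 3)^(-2)
Step 3: This finite sum is the Laurent series of f about z = -3.
Step 4: Coefficient of (z + 3)^(-3) = 7*(-3) - 7 = -28

-28


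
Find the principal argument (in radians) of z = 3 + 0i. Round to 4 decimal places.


Step 1: z = 3 + 0i
Step 2: arg(z) = atan2(0, 3)
Step 3: arg(z) = 0.0

0.0


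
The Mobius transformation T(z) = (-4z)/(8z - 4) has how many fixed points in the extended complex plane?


Step 1: Fixed points satisfy T(z) = z
Step 2: 8z^2 = 0
Step 3: Discriminant = 0^2 - 4*8*0 = 0
Step 4: Number of fixed points = 1

1


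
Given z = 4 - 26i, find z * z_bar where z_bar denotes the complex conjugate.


Step 1: conj(z) = 4 + 26i
Step 2: z * conj(z) = 4^2 + (-26)^2
Step 3: = 16 + 676 = 692

692


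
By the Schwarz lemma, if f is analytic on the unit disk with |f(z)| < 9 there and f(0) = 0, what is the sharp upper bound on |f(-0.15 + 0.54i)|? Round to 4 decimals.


Step 1: g = f/9 maps D -> D with g(0) = 0, so by the Schwarz lemma |g(z)| <= |z|, i.e. |f(z)| <= 9|z|; this is sharp (f(z) = 9z).
Step 2: |z0|^2 = (-0.15)^2 + 0.54^2 = 0.3141
Step 3: |z0| = sqrt(0.3141) = 0.560446
Step 4: Best bound = 9 * |z0| = 9 * 0.560446 = 5.044

5.044


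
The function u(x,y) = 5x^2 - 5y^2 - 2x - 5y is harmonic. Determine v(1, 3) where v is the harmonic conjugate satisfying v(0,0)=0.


Step 1: v_x = -u_y = 10y + 5
Step 2: v_y = u_x = 10x - 2
Step 3: v = 10xy + 5x - 2y + C
Step 4: v(0,0) = 0 => C = 0
Step 5: v(1, 3) = 29

29


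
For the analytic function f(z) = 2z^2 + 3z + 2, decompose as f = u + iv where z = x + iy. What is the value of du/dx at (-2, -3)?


Step 1: f(z) = 2(x+iy)^2 + 3(x+iy) + 2
Step 2: u = 2(x^2 - y^2) + 3x + 2
Step 3: u_x = 4x + 3
Step 4: At (-2, -3): u_x = -8 + 3 = -5

-5


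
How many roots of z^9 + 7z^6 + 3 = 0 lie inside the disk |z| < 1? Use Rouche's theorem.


Step 1: On |z| = 1 the three terms have sizes |z^9| = 1^9 = 1, |7z^6| = 7*1^6 = 7, |3| = 3
Step 2: The dominant term is g(z) = 7z^6; let h(z) = z^9 + 3 so f = g + h
Step 3: On |z| = 1: |g| = 7 and |h| <= 1 + 3 = 4
Step 4: Since 7 > 4, |h| < |g| on |z| = 1, so by Rouche f has the same number of zeros as g inside |z| < 1
Step 5: g(z) = 7z^6 has 6 zeros (at the origin, multiplicity 6) inside |z| < 1. Answer = 6

6


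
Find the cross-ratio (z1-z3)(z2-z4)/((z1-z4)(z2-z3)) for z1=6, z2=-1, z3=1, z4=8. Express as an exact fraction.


Step 1: (z1-z3)(z2-z4) = 5 * (-9) = -45
Step 2: (z1-z4)(z2-z3) = (-2) * (-2) = 4
Step 3: Cross-ratio = -45/4 = -45/4

-45/4


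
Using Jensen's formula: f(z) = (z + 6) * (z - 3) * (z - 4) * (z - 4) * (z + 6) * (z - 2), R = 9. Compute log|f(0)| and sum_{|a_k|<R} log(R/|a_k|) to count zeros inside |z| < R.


Jensen's formula: (1/2pi)*integral log|f(Re^it)|dt = log|f(0)| + sum_{|a_k|<R} log(R/|a_k|)
Step 1: f(0) = 6 * (-3) * (-4) * (-4) * 6 * (-2) = 3456
Step 2: log|f(0)| = log|-6| + log|3| + log|4| + log|4| + log|-6| + log|2| = 8.1479
Step 3: Zeros inside |z| < 9: -6, 3, 4, 4, -6, 2
Step 4: Jensen sum = log(9/6) + log(9/3) + log(9/4) + log(9/4) + log(9/6) + log(9/2) = 5.0355
Step 5: n(R) = number of terms in the Jensen sum = count of zeros inside |z| < 9 = 6

6


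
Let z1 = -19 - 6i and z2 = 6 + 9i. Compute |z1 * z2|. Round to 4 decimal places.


Step 1: |z1| = sqrt((-19)^2 + (-6)^2) = sqrt(397)
Step 2: |z2| = sqrt(6^2 + 9^2) = sqrt(117)
Step 3: |z1*z2| = |z1|*|z2| = sqrt(397) * sqrt(117) = sqrt(397 * 117) = sqrt(46449)
Step 4: = 215.5203

215.5203


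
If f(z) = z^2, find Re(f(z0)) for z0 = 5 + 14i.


Step 1: z0 = 5 + 14i
Step 2: z0^2 = 5^2 - 14^2 + 140i
Step 3: real part = 25 - 196 = -171

-171


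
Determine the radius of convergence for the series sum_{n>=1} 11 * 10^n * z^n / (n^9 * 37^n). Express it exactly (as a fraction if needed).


Step 1: General term a_n = 11 * 10^n / (n^9 * 37^n)
Step 2: By the root test, |a_n|^(1/n) = 11^(1/n) * 10 / (n^(9/n) * 37) -> 10/37 as n -> infinity (since 11^(1/n) -> 1 and n^(9/n) -> 1)
Step 3: R = 1/lim|a_n|^(1/n) = 37/10

37/10


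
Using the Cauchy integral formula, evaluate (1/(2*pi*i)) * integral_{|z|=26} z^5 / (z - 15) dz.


Step 1: f(z) = z^5, a = 15 is inside |z| = 26
Step 2: By Cauchy integral formula: (1/(2pi*i)) * integral = f(a)
Step 3: f(15) = 15^5 = 759375

759375


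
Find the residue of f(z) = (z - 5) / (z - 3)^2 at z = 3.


Step 1: Pole of order 2 at z = 3
Step 2: Res = lim d/dz [(z - 3)^2 * f(z)] as z -> 3
Step 3: (z - 3)^2 * f(z) = z - 5
Step 4: d/dz[z - 5] = 1

1


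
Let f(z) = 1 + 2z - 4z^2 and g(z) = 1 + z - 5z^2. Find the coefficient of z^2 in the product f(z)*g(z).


Step 1: z^2 term in f*g comes from: (1)*(-5z^2) + (2z)*(z) + (-4z^2)*(1)
Step 2: = -5 + 2 - 4
Step 3: = -7

-7


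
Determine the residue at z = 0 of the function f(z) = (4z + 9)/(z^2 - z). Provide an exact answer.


Step 1: Q(z) = z^2 - z = (z)(z - 1)
Step 2: Q'(z) = 2z - 1
Step 3: Q'(0) = -1, P(0) = 9
Step 4: Res = P(0)/Q'(0) = 9/(-1) = -9

-9


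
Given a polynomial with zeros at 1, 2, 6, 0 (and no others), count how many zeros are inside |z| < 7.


Step 1: Check each root:
  z = 1: |1| = 1 < 7
  z = 2: |2| = 2 < 7
  z = 6: |6| = 6 < 7
  z = 0: |0| = 0 < 7
Step 2: Count = 4

4


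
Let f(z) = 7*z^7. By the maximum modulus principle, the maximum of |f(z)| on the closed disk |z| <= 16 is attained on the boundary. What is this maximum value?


Step 1: On |z| = 16, |f(z)| = 7 * |z|^7 = 7 * 16^7
Step 2: By maximum modulus principle, maximum is on boundary.
Step 3: Maximum = 7 * 268435456 = 1879048192

1879048192


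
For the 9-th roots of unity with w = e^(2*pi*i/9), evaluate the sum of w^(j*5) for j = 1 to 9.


Step 1: The sum sum_{j=1}^{n} w^(k*j) equals n if n | k, else 0.
Step 2: Here n = 9, k = 5
Step 3: Does n divide k? 9 | 5 -> False
Step 4: Sum = 0

0


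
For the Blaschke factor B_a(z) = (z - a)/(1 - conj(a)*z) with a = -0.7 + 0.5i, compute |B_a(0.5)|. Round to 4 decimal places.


Step 1: Numerator z0 - a = 0.5 - (-0.7 + 0.5i) = 1.2 - 0.5i
Step 2: Denominator 1 - conj(a)*z0 = 1 - (-0.7 - 0.5i)*0.5 = 1.35 + 0.25i
Step 3: |z0 - a|^2 = 1.2^2 + (-0.5)^2 = 1.69; |1 - conj(a)*z0|^2 = 1.35^2 + 0.25^2 = 1.885
Step 4: |B_a(0.5)| = sqrt(1.69 / 1.885) = sqrt(0.896552)
Step 5: = 0.9469

0.9469


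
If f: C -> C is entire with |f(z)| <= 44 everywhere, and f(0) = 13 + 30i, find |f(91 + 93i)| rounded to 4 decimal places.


Step 1: By Liouville's theorem, a bounded entire function is constant.
Step 2: f(z) = f(0) = 13 + 30i for all z.
Step 3: |f(w)| = |13 + 30i| = sqrt(169 + 900)
Step 4: = 32.6956

32.6956


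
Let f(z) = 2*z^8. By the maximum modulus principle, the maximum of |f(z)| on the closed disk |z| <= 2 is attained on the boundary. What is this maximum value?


Step 1: On |z| = 2, |f(z)| = 2 * |z|^8 = 2 * 2^8
Step 2: By maximum modulus principle, maximum is on boundary.
Step 3: Maximum = 2 * 256 = 512

512


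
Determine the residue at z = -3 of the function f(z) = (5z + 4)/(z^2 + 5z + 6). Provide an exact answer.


Step 1: Q(z) = z^2 + 5z + 6 = (z + 3)(z + 2)
Step 2: Q'(z) = 2z + 5
Step 3: Q'(-3) = -1, P(-3) = -11
Step 4: Res = P(-3)/Q'(-3) = -11/(-1) = 11

11


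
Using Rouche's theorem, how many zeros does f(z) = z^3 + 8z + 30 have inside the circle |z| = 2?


Step 1: On |z| = 2 the three terms have sizes |z^3| = 2^3 = 8, |8z| = 8*2 = 16, |30| = 30
Step 2: The dominant term is g(z) = 30; let h(z) = z^3 + 8z so f = g + h
Step 3: On |z| = 2: |g| = 30 and |h| <= 8 + 16 = 24
Step 4: Since 30 > 24, |h| < |g| on |z| = 2, so by Rouche f has the same number of zeros as g inside |z| < 2
Step 5: g(z) = 30 is a nonzero constant with no zeros inside |z| < 2. Answer = 0

0


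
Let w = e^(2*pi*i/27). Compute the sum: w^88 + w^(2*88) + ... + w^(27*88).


Step 1: The sum sum_{j=1}^{n} w^(k*j) equals n if n | k, else 0.
Step 2: Here n = 27, k = 88
Step 3: Does n divide k? 27 | 88 -> False
Step 4: Sum = 0

0


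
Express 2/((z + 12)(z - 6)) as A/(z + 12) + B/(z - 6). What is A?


Step 1: Multiply both sides by (z + 12) and set z = -12
Step 2: A = 2 / (-12 - 6)
Step 3: A = 2 / (-18)
Step 4: A = -1/9

-1/9


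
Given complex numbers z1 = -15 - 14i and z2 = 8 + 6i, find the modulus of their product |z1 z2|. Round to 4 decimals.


Step 1: |z1| = sqrt((-15)^2 + (-14)^2) = sqrt(421)
Step 2: |z2| = sqrt(8^2 + 6^2) = sqrt(100)
Step 3: |z1*z2| = |z1|*|z2| = sqrt(421) * sqrt(100) = sqrt(421 * 100) = sqrt(42100)
Step 4: = 205.1828

205.1828


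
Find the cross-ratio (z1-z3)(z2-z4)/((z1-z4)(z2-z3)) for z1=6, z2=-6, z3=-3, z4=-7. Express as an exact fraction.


Step 1: (z1-z3)(z2-z4) = 9 * 1 = 9
Step 2: (z1-z4)(z2-z3) = 13 * (-3) = -39
Step 3: Cross-ratio = -9/39 = -3/13

-3/13


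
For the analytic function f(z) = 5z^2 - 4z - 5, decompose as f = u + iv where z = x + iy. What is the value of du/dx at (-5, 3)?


Step 1: f(z) = 5(x+iy)^2 - 4(x+iy) - 5
Step 2: u = 5(x^2 - y^2) - 4x - 5
Step 3: u_x = 10x - 4
Step 4: At (-5, 3): u_x = -50 - 4 = -54

-54


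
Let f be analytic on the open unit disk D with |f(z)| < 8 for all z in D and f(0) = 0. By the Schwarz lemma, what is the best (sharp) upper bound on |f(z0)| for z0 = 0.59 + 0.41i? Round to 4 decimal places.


Step 1: g = f/8 maps D -> D with g(0) = 0, so by the Schwarz lemma |g(z)| <= |z|, i.e. |f(z)| <= 8|z|; this is sharp (f(z) = 8z).
Step 2: |z0|^2 = 0.59^2 + 0.41^2 = 0.5162
Step 3: |z0| = sqrt(0.5162) = 0.718471
Step 4: Best bound = 8 * |z0| = 8 * 0.718471 = 5.7478

5.7478


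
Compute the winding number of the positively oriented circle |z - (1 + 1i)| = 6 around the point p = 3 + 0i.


Step 1: Center c = (1, 1), radius = 6
Step 2: |p - c|^2 = 2^2 + (-1)^2 = 5
Step 3: r^2 = 36
Step 4: |p-c| < r so winding number = 1

1


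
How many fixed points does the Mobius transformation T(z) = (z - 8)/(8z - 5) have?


Step 1: Fixed points satisfy T(z) = z
Step 2: 8z^2 - 6z + 8 = 0
Step 3: Discriminant = (-6)^2 - 4*8*8 = -220
Step 4: Number of fixed points = 2

2


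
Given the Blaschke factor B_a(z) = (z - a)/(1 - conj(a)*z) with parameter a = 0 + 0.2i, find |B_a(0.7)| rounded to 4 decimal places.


Step 1: Numerator z0 - a = 0.7 - (0 + 0.2i) = 0.7 - 0.2i
Step 2: Denominator 1 - conj(a)*z0 = 1 - (0 - 0.2i)*0.7 = 1 + 0.14i
Step 3: |z0 - a|^2 = 0.7^2 + (-0.2)^2 = 0.53; |1 - conj(a)*z0|^2 = 1^2 + 0.14^2 = 1.0196
Step 4: |B_a(0.7)| = sqrt(0.53 / 1.0196) = sqrt(0.519812)
Step 5: = 0.721

0.721


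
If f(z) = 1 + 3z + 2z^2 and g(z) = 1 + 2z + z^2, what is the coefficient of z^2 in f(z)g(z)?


Step 1: z^2 term in f*g comes from: (1)*(z^2) + (3z)*(2z) + (2z^2)*(1)
Step 2: = 1 + 6 + 2
Step 3: = 9

9


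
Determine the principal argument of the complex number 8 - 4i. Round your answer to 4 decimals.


Step 1: z = 8 - 4i
Step 2: arg(z) = atan2(-4, 8)
Step 3: arg(z) = -0.4636

-0.4636


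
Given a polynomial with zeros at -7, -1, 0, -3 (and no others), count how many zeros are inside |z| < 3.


Step 1: Check each root:
  z = -7: |-7| = 7 >= 3
  z = -1: |-1| = 1 < 3
  z = 0: |0| = 0 < 3
  z = -3: |-3| = 3 >= 3
Step 2: Count = 2

2


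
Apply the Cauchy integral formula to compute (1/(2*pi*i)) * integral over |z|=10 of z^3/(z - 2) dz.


Step 1: f(z) = z^3, a = 2 is inside |z| = 10
Step 2: By Cauchy integral formula: (1/(2pi*i)) * integral = f(a)
Step 3: f(2) = 2^3 = 8

8


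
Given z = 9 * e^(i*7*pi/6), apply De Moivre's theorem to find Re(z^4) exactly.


Step 1: By De Moivre's theorem, z^4 = 9^4 * e^(i*4*7*pi/6) = 6561 * (cos(14*pi/3) + i*sin(14*pi/3))
Step 2: |z|^4 = 9^4 = 6561
Step 3: Reduce the angle mod 2*pi: 14*pi/3 - 4*pi = 2*pi/3
Step 4: cos(2*pi/3) = -1/2
Step 5: Re(z^4) = 6561 * (-1/2) = -6561/2

-6561/2


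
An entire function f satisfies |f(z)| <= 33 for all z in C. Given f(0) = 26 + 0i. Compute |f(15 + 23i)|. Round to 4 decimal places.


Step 1: By Liouville's theorem, a bounded entire function is constant.
Step 2: f(z) = f(0) = 26 + 0i for all z.
Step 3: |f(w)| = |26 + 0i| = sqrt(676 + 0)
Step 4: = 26.0

26.0


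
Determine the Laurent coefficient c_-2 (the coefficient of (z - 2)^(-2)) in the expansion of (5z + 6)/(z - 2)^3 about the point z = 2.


Step 1: Write the numerator in powers of (z - 2): 5z + 6 = 5(z - 2) + (5*2 + 6) = 5(z - 2) + 16
Step 2: Divide by (z - 2)^3: f(z) = 16(z - 2)^(-3) + 5(z - 2)^(-2)
Step 3: This finite sum is the Laurent series of f about z = 2.
Step 4: Coefficient of (z - 2)^(-2) = coefficient of (z - 2) in the re-centred numerator = 5

5


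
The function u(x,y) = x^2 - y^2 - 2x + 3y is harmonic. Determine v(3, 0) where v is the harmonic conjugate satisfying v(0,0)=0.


Step 1: v_x = -u_y = 2y - 3
Step 2: v_y = u_x = 2x - 2
Step 3: v = 2xy - 3x - 2y + C
Step 4: v(0,0) = 0 => C = 0
Step 5: v(3, 0) = -9

-9


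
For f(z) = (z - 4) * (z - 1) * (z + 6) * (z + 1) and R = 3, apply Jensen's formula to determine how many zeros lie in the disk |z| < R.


Jensen's formula: (1/2pi)*integral log|f(Re^it)|dt = log|f(0)| + sum_{|a_k|<R} log(R/|a_k|)
Step 1: f(0) = (-4) * (-1) * 6 * 1 = 24
Step 2: log|f(0)| = log|4| + log|1| + log|-6| + log|-1| = 3.1781
Step 3: Zeros inside |z| < 3: 1, -1
Step 4: Jensen sum = log(3/1) + log(3/1) = 2.1972
Step 5: n(R) = number of terms in the Jensen sum = count of zeros inside |z| < 3 = 2

2


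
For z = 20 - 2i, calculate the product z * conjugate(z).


Step 1: conj(z) = 20 + 2i
Step 2: z * conj(z) = 20^2 + (-2)^2
Step 3: = 400 + 4 = 404

404


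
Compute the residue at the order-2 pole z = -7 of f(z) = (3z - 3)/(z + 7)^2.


Step 1: Pole of order 2 at z = -7
Step 2: Res = lim d/dz [(z + 7)^2 * f(z)] as z -> -7
Step 3: (z + 7)^2 * f(z) = 3z - 3
Step 4: d/dz[3z - 3] = 3

3


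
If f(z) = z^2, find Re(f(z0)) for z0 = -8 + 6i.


Step 1: z0 = -8 + 6i
Step 2: z0^2 = (-8)^2 - 6^2 - 96i
Step 3: real part = 64 - 36 = 28

28


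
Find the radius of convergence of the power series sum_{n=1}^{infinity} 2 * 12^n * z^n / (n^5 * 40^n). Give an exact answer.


Step 1: General term a_n = 2 * 12^n / (n^5 * 40^n)
Step 2: By the root test, |a_n|^(1/n) = 2^(1/n) * 12 / (n^(5/n) * 40) -> 12/40 as n -> infinity (since 2^(1/n) -> 1 and n^(5/n) -> 1)
Step 3: R = 1/lim|a_n|^(1/n) = 40/12 = 10/3

10/3


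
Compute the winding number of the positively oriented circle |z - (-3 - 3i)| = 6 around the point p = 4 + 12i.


Step 1: Center c = (-3, -3), radius = 6
Step 2: |p - c|^2 = 7^2 + 15^2 = 274
Step 3: r^2 = 36
Step 4: |p-c| > r so winding number = 0

0


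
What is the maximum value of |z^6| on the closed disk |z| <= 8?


Step 1: On |z| = 8, |f(z)| = |z|^6 = 8^6
Step 2: By maximum modulus principle, maximum is on boundary.
Step 3: Maximum = 262144 = 262144

262144


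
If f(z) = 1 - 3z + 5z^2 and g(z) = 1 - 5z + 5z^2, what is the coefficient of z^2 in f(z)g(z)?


Step 1: z^2 term in f*g comes from: (1)*(5z^2) + (-3z)*(-5z) + (5z^2)*(1)
Step 2: = 5 + 15 + 5
Step 3: = 25

25


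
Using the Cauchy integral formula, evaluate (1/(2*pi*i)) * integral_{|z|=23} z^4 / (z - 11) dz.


Step 1: f(z) = z^4, a = 11 is inside |z| = 23
Step 2: By Cauchy integral formula: (1/(2pi*i)) * integral = f(a)
Step 3: f(11) = 11^4 = 14641

14641


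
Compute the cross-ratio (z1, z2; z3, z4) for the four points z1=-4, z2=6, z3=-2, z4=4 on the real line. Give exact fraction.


Step 1: (z1-z3)(z2-z4) = (-2) * 2 = -4
Step 2: (z1-z4)(z2-z3) = (-8) * 8 = -64
Step 3: Cross-ratio = 4/64 = 1/16

1/16


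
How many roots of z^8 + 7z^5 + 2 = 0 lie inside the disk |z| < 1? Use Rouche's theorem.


Step 1: On |z| = 1 the three terms have sizes |z^8| = 1^8 = 1, |7z^5| = 7*1^5 = 7, |2| = 2
Step 2: The dominant term is g(z) = 7z^5; let h(z) = z^8 + 2 so f = g + h
Step 3: On |z| = 1: |g| = 7 and |h| <= 1 + 2 = 3
Step 4: Since 7 > 3, |h| < |g| on |z| = 1, so by Rouche f has the same number of zeros as g inside |z| < 1
Step 5: g(z) = 7z^5 has 5 zeros (at the origin, multiplicity 5) inside |z| < 1. Answer = 5

5


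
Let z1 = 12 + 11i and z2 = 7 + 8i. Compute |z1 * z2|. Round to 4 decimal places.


Step 1: |z1| = sqrt(12^2 + 11^2) = sqrt(265)
Step 2: |z2| = sqrt(7^2 + 8^2) = sqrt(113)
Step 3: |z1*z2| = |z1|*|z2| = sqrt(265) * sqrt(113) = sqrt(265 * 113) = sqrt(29945)
Step 4: = 173.0462

173.0462


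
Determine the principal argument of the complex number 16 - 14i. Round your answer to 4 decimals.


Step 1: z = 16 - 14i
Step 2: arg(z) = atan2(-14, 16)
Step 3: arg(z) = -0.7188

-0.7188


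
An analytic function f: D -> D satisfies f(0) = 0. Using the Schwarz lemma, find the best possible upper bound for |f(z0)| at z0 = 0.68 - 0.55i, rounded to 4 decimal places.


Step 1: Schwarz lemma: if f: D -> D is analytic with f(0) = 0, then |f(z)| <= |z| for all z in D, and this is sharp (f(z) = z).
Step 2: |z0|^2 = 0.68^2 + (-0.55)^2 = 0.7649
Step 3: |z0| = sqrt(0.7649) = 0.874586
Step 4: Best bound = |z0| = 0.8746

0.8746


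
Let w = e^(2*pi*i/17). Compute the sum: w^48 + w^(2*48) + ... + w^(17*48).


Step 1: The sum sum_{j=1}^{n} w^(k*j) equals n if n | k, else 0.
Step 2: Here n = 17, k = 48
Step 3: Does n divide k? 17 | 48 -> False
Step 4: Sum = 0

0


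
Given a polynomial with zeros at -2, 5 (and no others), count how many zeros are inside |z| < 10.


Step 1: Check each root:
  z = -2: |-2| = 2 < 10
  z = 5: |5| = 5 < 10
Step 2: Count = 2

2


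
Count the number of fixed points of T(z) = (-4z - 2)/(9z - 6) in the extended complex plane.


Step 1: Fixed points satisfy T(z) = z
Step 2: 9z^2 - 2z + 2 = 0
Step 3: Discriminant = (-2)^2 - 4*9*2 = -68
Step 4: Number of fixed points = 2

2


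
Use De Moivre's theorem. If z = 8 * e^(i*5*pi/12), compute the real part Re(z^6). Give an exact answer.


Step 1: By De Moivre's theorem, z^6 = 8^6 * e^(i*6*5*pi/12) = 262144 * (cos(5*pi/2) + i*sin(5*pi/2))
Step 2: |z|^6 = 8^6 = 262144
Step 3: Reduce the angle mod 2*pi: 5*pi/2 - 2*pi = pi/2
Step 4: cos(pi/2) = 0
Step 5: Re(z^6) = 262144 * 0 = 0

0


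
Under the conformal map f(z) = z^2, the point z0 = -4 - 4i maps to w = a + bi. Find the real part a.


Step 1: z0 = -4 - 4i
Step 2: z0^2 = (-4)^2 - (-4)^2 + 32i
Step 3: real part = 16 - 16 = 0

0


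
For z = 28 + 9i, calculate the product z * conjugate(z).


Step 1: conj(z) = 28 - 9i
Step 2: z * conj(z) = 28^2 + 9^2
Step 3: = 784 + 81 = 865

865


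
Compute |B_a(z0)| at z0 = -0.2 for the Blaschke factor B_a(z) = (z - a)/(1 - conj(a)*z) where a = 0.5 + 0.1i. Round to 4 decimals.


Step 1: Numerator z0 - a = -0.2 - (0.5 + 0.1i) = -0.7 - 0.1i
Step 2: Denominator 1 - conj(a)*z0 = 1 - (0.5 - 0.1i)*(-0.2) = 1.1 - 0.02i
Step 3: |z0 - a|^2 = (-0.7)^2 + (-0.1)^2 = 0.5; |1 - conj(a)*z0|^2 = 1.1^2 + (-0.02)^2 = 1.2104
Step 4: |B_a(-0.2)| = sqrt(0.5 / 1.2104) = sqrt(0.413087)
Step 5: = 0.6427

0.6427


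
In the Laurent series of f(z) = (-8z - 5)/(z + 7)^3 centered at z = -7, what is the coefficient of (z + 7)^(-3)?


Step 1: Write the numerator in powers of (z + 7): -8z - 5 = -8(z + 7) + (-8*(-7) - 5) = -8(z + 7) + 51
Step 2: Divide by (z + 7)^3: f(z) = 51(z + 7)^(-3) - 8(z + 7)^(-2)
Step 3: This finite sum is the Laurent series of f about z = -7.
Step 4: Coefficient of (z + 7)^(-3) = -8*(-7) - 5 = 51

51


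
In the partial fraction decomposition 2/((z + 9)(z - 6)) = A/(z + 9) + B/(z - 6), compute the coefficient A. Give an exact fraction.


Step 1: Multiply both sides by (z + 9) and set z = -9
Step 2: A = 2 / (-9 - 6)
Step 3: A = 2 / (-15)
Step 4: A = -2/15

-2/15


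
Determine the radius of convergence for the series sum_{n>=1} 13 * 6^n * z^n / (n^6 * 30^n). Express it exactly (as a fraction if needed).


Step 1: General term a_n = 13 * 6^n / (n^6 * 30^n)
Step 2: By the root test, |a_n|^(1/n) = 13^(1/n) * 6 / (n^(6/n) * 30) -> 6/30 as n -> infinity (since 13^(1/n) -> 1 and n^(6/n) -> 1)
Step 3: R = 1/lim|a_n|^(1/n) = 30/6 = 5

5


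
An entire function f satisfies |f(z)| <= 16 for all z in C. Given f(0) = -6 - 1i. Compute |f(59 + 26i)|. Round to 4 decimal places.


Step 1: By Liouville's theorem, a bounded entire function is constant.
Step 2: f(z) = f(0) = -6 - 1i for all z.
Step 3: |f(w)| = |-6 - 1i| = sqrt(36 + 1)
Step 4: = 6.0828

6.0828


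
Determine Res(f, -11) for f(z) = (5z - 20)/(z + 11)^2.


Step 1: Pole of order 2 at z = -11
Step 2: Res = lim d/dz [(z + 11)^2 * f(z)] as z -> -11
Step 3: (z + 11)^2 * f(z) = 5z - 20
Step 4: d/dz[5z - 20] = 5

5


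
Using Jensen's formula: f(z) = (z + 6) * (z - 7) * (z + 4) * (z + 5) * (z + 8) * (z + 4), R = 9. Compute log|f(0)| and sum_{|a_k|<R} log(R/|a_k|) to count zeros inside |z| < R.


Jensen's formula: (1/2pi)*integral log|f(Re^it)|dt = log|f(0)| + sum_{|a_k|<R} log(R/|a_k|)
Step 1: f(0) = 6 * (-7) * 4 * 5 * 8 * 4 = -26880
Step 2: log|f(0)| = log|-6| + log|7| + log|-4| + log|-5| + log|-8| + log|-4| = 10.1991
Step 3: Zeros inside |z| < 9: -6, 7, -4, -5, -8, -4
Step 4: Jensen sum = log(9/6) + log(9/7) + log(9/4) + log(9/5) + log(9/8) + log(9/4) = 2.9842
Step 5: n(R) = number of terms in the Jensen sum = count of zeros inside |z| < 9 = 6

6


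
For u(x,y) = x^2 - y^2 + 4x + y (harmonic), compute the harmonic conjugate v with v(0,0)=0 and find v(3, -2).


Step 1: v_x = -u_y = 2y - 1
Step 2: v_y = u_x = 2x + 4
Step 3: v = 2xy - x + 4y + C
Step 4: v(0,0) = 0 => C = 0
Step 5: v(3, -2) = -23

-23


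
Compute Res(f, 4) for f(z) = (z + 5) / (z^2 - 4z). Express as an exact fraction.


Step 1: Q(z) = z^2 - 4z = (z - 4)(z)
Step 2: Q'(z) = 2z - 4
Step 3: Q'(4) = 4, P(4) = 9
Step 4: Res = P(4)/Q'(4) = 9/4 = 9/4

9/4


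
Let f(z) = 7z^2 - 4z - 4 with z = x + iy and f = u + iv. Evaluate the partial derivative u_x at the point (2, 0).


Step 1: f(z) = 7(x+iy)^2 - 4(x+iy) - 4
Step 2: u = 7(x^2 - y^2) - 4x - 4
Step 3: u_x = 14x - 4
Step 4: At (2, 0): u_x = 28 - 4 = 24

24


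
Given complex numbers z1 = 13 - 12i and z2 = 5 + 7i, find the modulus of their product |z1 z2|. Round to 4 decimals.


Step 1: |z1| = sqrt(13^2 + (-12)^2) = sqrt(313)
Step 2: |z2| = sqrt(5^2 + 7^2) = sqrt(74)
Step 3: |z1*z2| = |z1|*|z2| = sqrt(313) * sqrt(74) = sqrt(313 * 74) = sqrt(23162)
Step 4: = 152.1907

152.1907


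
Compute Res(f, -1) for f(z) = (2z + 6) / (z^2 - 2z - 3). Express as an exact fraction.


Step 1: Q(z) = z^2 - 2z - 3 = (z + 1)(z - 3)
Step 2: Q'(z) = 2z - 2
Step 3: Q'(-1) = -4, P(-1) = 4
Step 4: Res = P(-1)/Q'(-1) = 4/(-4) = -1

-1


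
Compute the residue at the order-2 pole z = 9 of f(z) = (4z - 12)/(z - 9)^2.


Step 1: Pole of order 2 at z = 9
Step 2: Res = lim d/dz [(z - 9)^2 * f(z)] as z -> 9
Step 3: (z - 9)^2 * f(z) = 4z - 12
Step 4: d/dz[4z - 12] = 4

4


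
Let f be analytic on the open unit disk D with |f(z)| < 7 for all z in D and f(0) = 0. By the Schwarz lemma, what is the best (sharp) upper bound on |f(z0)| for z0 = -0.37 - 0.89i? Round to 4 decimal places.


Step 1: g = f/7 maps D -> D with g(0) = 0, so by the Schwarz lemma |g(z)| <= |z|, i.e. |f(z)| <= 7|z|; this is sharp (f(z) = 7z).
Step 2: |z0|^2 = (-0.37)^2 + (-0.89)^2 = 0.929
Step 3: |z0| = sqrt(0.929) = 0.963846
Step 4: Best bound = 7 * |z0| = 7 * 0.963846 = 6.7469

6.7469


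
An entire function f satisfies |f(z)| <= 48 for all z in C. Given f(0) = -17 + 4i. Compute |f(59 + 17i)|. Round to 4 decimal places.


Step 1: By Liouville's theorem, a bounded entire function is constant.
Step 2: f(z) = f(0) = -17 + 4i for all z.
Step 3: |f(w)| = |-17 + 4i| = sqrt(289 + 16)
Step 4: = 17.4642

17.4642


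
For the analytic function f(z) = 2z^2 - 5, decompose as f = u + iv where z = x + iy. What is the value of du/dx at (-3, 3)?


Step 1: f(z) = 2(x+iy)^2 - 5
Step 2: u = 2(x^2 - y^2) - 5
Step 3: u_x = 4x + 0
Step 4: At (-3, 3): u_x = -12 + 0 = -12

-12


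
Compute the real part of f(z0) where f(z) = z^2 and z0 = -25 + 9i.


Step 1: z0 = -25 + 9i
Step 2: z0^2 = (-25)^2 - 9^2 - 450i
Step 3: real part = 625 - 81 = 544

544


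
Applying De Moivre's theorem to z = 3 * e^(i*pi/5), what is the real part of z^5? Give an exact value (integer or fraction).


Step 1: By De Moivre's theorem, z^5 = 3^5 * e^(i*5*pi/5) = 243 * (cos(pi) + i*sin(pi))
Step 2: |z|^5 = 3^5 = 243
Step 3: The angle pi already lies in [0, 2*pi)
Step 4: cos(pi) = -1
Step 5: Re(z^5) = 243 * (-1) = -243

-243


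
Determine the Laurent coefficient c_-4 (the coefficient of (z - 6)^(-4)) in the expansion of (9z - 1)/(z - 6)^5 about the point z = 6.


Step 1: Write the numerator in powers of (z - 6): 9z - 1 = 9(z - 6) + (9*6 - 1) = 9(z - 6) + 53
Step 2: Divide by (z - 6)^5: f(z) = 53(z - 6)^(-5) + 9(z - 6)^(-4)
Step 3: This finite sum is the Laurent series of f about z = 6.
Step 4: Coefficient of (z - 6)^(-4) = coefficient of (z - 6) in the re-centred numerator = 9

9


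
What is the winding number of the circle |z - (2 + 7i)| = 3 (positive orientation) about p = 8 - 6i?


Step 1: Center c = (2, 7), radius = 3
Step 2: |p - c|^2 = 6^2 + (-13)^2 = 205
Step 3: r^2 = 9
Step 4: |p-c| > r so winding number = 0

0


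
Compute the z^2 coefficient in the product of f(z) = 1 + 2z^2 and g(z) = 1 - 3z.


Step 1: z^2 term in f*g comes from: (1)*(0) + (0)*(-3z) + (2z^2)*(1)
Step 2: = 0 + 0 + 2
Step 3: = 2

2


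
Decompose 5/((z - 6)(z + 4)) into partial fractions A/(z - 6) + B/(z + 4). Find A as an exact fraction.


Step 1: Multiply both sides by (z - 6) and set z = 6
Step 2: A = 5 / (6 + 4)
Step 3: A = 5 / 10
Step 4: A = 1/2

1/2


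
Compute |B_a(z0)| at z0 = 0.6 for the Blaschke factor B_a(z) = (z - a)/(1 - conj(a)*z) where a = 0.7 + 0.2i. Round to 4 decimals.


Step 1: Numerator z0 - a = 0.6 - (0.7 + 0.2i) = -0.1 - 0.2i
Step 2: Denominator 1 - conj(a)*z0 = 1 - (0.7 - 0.2i)*0.6 = 0.58 + 0.12i
Step 3: |z0 - a|^2 = (-0.1)^2 + (-0.2)^2 = 0.05; |1 - conj(a)*z0|^2 = 0.58^2 + 0.12^2 = 0.3508
Step 4: |B_a(0.6)| = sqrt(0.05 / 0.3508) = sqrt(0.142531)
Step 5: = 0.3775

0.3775


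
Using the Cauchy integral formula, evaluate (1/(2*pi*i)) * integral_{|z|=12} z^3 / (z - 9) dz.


Step 1: f(z) = z^3, a = 9 is inside |z| = 12
Step 2: By Cauchy integral formula: (1/(2pi*i)) * integral = f(a)
Step 3: f(9) = 9^3 = 729

729


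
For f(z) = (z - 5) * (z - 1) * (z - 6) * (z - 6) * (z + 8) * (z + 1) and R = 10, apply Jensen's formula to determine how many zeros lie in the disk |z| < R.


Jensen's formula: (1/2pi)*integral log|f(Re^it)|dt = log|f(0)| + sum_{|a_k|<R} log(R/|a_k|)
Step 1: f(0) = (-5) * (-1) * (-6) * (-6) * 8 * 1 = 1440
Step 2: log|f(0)| = log|5| + log|1| + log|6| + log|6| + log|-8| + log|-1| = 7.2724
Step 3: Zeros inside |z| < 10: 5, 1, 6, 6, -8, -1
Step 4: Jensen sum = log(10/5) + log(10/1) + log(10/6) + log(10/6) + log(10/8) + log(10/1) = 6.5431
Step 5: n(R) = number of terms in the Jensen sum = count of zeros inside |z| < 10 = 6

6


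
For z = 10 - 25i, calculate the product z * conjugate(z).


Step 1: conj(z) = 10 + 25i
Step 2: z * conj(z) = 10^2 + (-25)^2
Step 3: = 100 + 625 = 725

725


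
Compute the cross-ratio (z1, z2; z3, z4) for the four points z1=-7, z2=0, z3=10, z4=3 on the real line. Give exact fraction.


Step 1: (z1-z3)(z2-z4) = (-17) * (-3) = 51
Step 2: (z1-z4)(z2-z3) = (-10) * (-10) = 100
Step 3: Cross-ratio = 51/100 = 51/100

51/100


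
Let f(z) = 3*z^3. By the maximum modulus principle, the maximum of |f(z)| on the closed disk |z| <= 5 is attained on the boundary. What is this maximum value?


Step 1: On |z| = 5, |f(z)| = 3 * |z|^3 = 3 * 5^3
Step 2: By maximum modulus principle, maximum is on boundary.
Step 3: Maximum = 3 * 125 = 375

375


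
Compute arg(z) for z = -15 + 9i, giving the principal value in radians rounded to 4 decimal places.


Step 1: z = -15 + 9i
Step 2: arg(z) = atan2(9, -15)
Step 3: arg(z) = 2.6012

2.6012


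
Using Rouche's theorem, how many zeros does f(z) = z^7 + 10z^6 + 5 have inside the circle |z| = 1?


Step 1: On |z| = 1 the three terms have sizes |z^7| = 1^7 = 1, |10z^6| = 10*1^6 = 10, |5| = 5
Step 2: The dominant term is g(z) = 10z^6; let h(z) = z^7 + 5 so f = g + h
Step 3: On |z| = 1: |g| = 10 and |h| <= 1 + 5 = 6
Step 4: Since 10 > 6, |h| < |g| on |z| = 1, so by Rouche f has the same number of zeros as g inside |z| < 1
Step 5: g(z) = 10z^6 has 6 zeros (at the origin, multiplicity 6) inside |z| < 1. Answer = 6

6
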